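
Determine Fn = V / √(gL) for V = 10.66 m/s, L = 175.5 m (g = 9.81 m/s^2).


Formula: Fn = V / sqrt(g * L)
Step 1 — g * L = 9.81 * 175.5 = 1721.655
Step 2 — sqrt(g * L) = sqrt(1721.655) = 41.492831
Step 3 — Fn = 10.66 / 41.492831 ≈ 0.25691 (5 s.f.)

0.25691


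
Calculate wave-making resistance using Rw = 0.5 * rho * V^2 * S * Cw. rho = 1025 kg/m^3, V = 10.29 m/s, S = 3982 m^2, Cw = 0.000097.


Formula: Rw = 0.5 * rho * V^2 * S * Cw
Step 1 — V^2 = 10.29^2 = 105.8841
Step 2 — 0.5 * rho * V^2 = 0.5 * 1025 * 105.8841 = 54265.60125
Step 3 — Rw = 54265.60125 * 3982 * 0.000097 ≈ 20960 N (5 s.f.)

20960 N


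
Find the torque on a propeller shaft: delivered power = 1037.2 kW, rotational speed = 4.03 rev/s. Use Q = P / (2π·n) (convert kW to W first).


Formula: Q = P_W / (2 * pi * n)
Step 1 — P_W = 1037.2 kW * 1000 = 1037200.0 W
Step 2 — 2 * pi * n = 2 * pi * 4.03 = 25.321237
Step 3 — Q = 1037200.0 / 25.321237 ≈ 40962 N·m (5 s.f.)

40962 N·m


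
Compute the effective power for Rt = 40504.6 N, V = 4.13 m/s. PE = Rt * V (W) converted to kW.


Formula: PE = Rt * V / 1000 (kW)
Step 1 — PE (W) = 40504.6 * 4.13 = 167283.998 W
Step 2 — PE (kW) = 167283.998 / 1000 ≈ 167.28 kW (5 s.f.)

167.28 kW


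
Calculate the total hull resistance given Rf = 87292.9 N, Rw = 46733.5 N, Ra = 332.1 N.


Formula: Rt = Rf + Rw + Ra
Substituting: Rt = 87292.9 + 46733.5 + 332.1
Result: Rt = 134358.5 N

134358.5 N


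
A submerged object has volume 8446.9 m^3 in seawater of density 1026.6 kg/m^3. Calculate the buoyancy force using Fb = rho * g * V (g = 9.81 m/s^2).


Formula: Fb = rho * g * V
Substituting: Fb = 1026.6 * 9.81 * 8446.9
Intermediate: 1026.6 * 9.81 = 10070.946
Result: Fb = 10070.946 * 8446.9 ≈ 85068000 N (5 s.f.)

85068000 N


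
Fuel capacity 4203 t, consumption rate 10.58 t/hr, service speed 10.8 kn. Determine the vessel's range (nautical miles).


Formula: endurance = fuel / rate; range = endurance * speed
Step 1 — endurance = 4203 / 10.58 = 397.259 hours
Step 2 — range = 397.259 * 10.8 ≈ 4290.4 nautical miles (5 s.f.)

4290.4 NM


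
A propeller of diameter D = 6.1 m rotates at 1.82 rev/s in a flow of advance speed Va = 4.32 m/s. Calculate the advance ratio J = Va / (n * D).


Formula: J = Va / (n * D)
Step 1 — n * D = 1.82 * 6.1 = 11.102
Step 2 — J = 4.32 / 11.102 ≈ 0.38912 (5 s.f.)

0.38912


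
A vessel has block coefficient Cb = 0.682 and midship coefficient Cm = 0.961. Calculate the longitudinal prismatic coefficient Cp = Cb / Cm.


Formula: Cp = Cb / Cm
Substituting: Cp = 0.682 / 0.961
Result: Cp ≈ 0.70968 (5 s.f.)

0.70968


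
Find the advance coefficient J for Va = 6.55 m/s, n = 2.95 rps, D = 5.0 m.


Formula: J = Va / (n * D)
Step 1 — n * D = 2.95 * 5.0 = 14.75
Step 2 — J = 6.55 / 14.75 ≈ 0.44407 (5 s.f.)

0.44407


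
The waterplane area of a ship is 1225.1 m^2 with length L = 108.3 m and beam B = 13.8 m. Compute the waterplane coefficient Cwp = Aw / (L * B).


Formula: Cwp = Aw / (L * B)
Step 1 — L * B = 108.3 * 13.8 = 1494.54 m^2
Step 2 — Cwp = 1225.1 / 1494.54 ≈ 0.81972 (5 s.f.)

0.81972


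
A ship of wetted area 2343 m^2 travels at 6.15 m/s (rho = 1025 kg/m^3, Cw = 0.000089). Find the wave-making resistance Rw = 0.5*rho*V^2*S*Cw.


Formula: Rw = 0.5 * rho * V^2 * S * Cw
Step 1 — V^2 = 6.15^2 = 37.8225
Step 2 — 0.5 * rho * V^2 = 0.5 * 1025 * 37.8225 = 19384.03125
Step 3 — Rw = 19384.03125 * 2343 * 0.000089 ≈ 4042.1 N (5 s.f.)

4042.1 N


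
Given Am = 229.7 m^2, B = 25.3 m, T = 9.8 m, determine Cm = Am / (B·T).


Formula: Cm = Am / (B * T)
Step 1 — B * T = 25.3 * 9.8 = 247.94 m^2
Step 2 — Cm = 229.7 / 247.94 ≈ 0.92643 (5 s.f.)

0.92643


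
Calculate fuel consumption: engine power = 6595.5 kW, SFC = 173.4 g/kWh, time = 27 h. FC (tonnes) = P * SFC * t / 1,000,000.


Formula: FC (tonnes) = P * SFC * t / 1,000,000
Step 1 — P * SFC * t = 6595.5 * 173.4 * 27 = 30878811.9 g
Step 2 — FC (tonnes) = 30878811.9 / 1,000,000 ≈ 30.879 tonnes (5 s.f.)

30.879 tonnes


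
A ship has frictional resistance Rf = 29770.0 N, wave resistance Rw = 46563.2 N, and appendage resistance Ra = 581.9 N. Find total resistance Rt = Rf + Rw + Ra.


Formula: Rt = Rf + Rw + Ra
Substituting: Rt = 29770.0 + 46563.2 + 581.9
Result: Rt = 76915.1 N

76915.1 N


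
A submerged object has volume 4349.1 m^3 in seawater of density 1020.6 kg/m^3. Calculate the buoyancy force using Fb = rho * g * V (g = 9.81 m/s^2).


Formula: Fb = rho * g * V
Substituting: Fb = 1020.6 * 9.81 * 4349.1
Intermediate: 1020.6 * 9.81 = 10012.086
Result: Fb = 10012.086 * 4349.1 ≈ 43544000 N (5 s.f.)

43544000 N


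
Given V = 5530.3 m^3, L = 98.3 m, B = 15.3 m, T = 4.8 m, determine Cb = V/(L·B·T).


Formula: Cb = V / (L * B * T)
Step 1 — L * B * T = 98.3 * 15.3 * 4.8 = 7219.152 m^3
Step 2 — Cb = 5530.3 / 7219.152 ≈ 0.76606 (5 s.f.)

0.76606


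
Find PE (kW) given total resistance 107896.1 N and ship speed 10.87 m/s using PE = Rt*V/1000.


Formula: PE = Rt * V / 1000 (kW)
Step 1 — PE (W) = 107896.1 * 10.87 = 1172830.607 W
Step 2 — PE (kW) = 1172830.607 / 1000 ≈ 1172.8 kW (5 s.f.)

1172.8 kW


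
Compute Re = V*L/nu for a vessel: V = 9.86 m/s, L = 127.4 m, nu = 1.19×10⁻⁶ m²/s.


Formula: Re = V * L / nu
Step 1 — V * L = 9.86 * 127.4 = 1256.164 m^2/s
Step 2 — Re = 1256.164 / 1.19e-6 = 1.06e+09

1.06e+09


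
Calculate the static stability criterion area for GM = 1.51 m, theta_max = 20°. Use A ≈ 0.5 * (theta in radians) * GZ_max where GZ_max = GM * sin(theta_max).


Formula: GZ_max = GM * sin(theta); Area = 0.5 * theta_rad * GZ_max
Step 1 — GZ_max = 1.51 * sin(20°) = 1.51 * 0.34202 = 0.51645 m
Step 2 — theta_rad = 20 * pi/180 = 0.349066 rad
Step 3 — Area = 0.5 * 0.349066 * 0.51645 ≈ 0.090138 m·rad (5 s.f.)

0.090138 m·rad


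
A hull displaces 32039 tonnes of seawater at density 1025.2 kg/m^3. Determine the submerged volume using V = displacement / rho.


Formula: V = mass / rho
Step 1 — convert tonnes to kg: 32039 t * 1000 = 32039000 kg
Step 2 — V = 32039000 / 1025.2 ≈ 31251 m^3 (5 s.f.)

31251 m^3


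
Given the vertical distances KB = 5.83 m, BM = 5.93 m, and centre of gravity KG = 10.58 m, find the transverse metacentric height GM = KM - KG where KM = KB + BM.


Formula: GM = KB + BM - KG
Step 1 — KM = KB + BM = 5.83 + 5.93 = 11.76 m
Step 2 — GM = KM - KG = 11.76 - 10.58 = 1.18 m

1.18 m


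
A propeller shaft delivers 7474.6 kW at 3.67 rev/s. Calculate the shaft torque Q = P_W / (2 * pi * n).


Formula: Q = P_W / (2 * pi * n)
Step 1 — P_W = 7474.6 kW * 1000 = 7474600.0 W
Step 2 — 2 * pi * n = 2 * pi * 3.67 = 23.05929
Step 3 — Q = 7474600.0 / 23.05929 ≈ 324150 N·m (5 s.f.)

324150 N·m


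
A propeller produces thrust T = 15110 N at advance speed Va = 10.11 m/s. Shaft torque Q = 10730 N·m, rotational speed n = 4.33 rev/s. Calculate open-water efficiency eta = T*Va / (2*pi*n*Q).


Formula: eta = T * Va / (2 * pi * n * Q)
Step 1 — numerator = T * Va = 15110 * 10.11 = 152762.1
Step 2 — 2 * pi * n = 2 * pi * 4.33 = 27.206192
Step 3 — denominator = 27.206192 * 10730 = 291922.44
Step 4 — eta = 152762.1 / 291922.44 ≈ 0.52330 (5 s.f.)

0.52330


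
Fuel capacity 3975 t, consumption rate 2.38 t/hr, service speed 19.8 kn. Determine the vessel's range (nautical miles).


Formula: endurance = fuel / rate; range = endurance * speed
Step 1 — endurance = 3975 / 2.38 = 1670.1681 hours
Step 2 — range = 1670.1681 * 19.8 ≈ 33069 nautical miles (5 s.f.)

33069 NM


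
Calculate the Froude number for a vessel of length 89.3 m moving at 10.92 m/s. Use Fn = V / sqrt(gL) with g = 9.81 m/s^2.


Formula: Fn = V / sqrt(g * L)
Step 1 — g * L = 9.81 * 89.3 = 876.033
Step 2 — sqrt(g * L) = sqrt(876.033) = 29.597855
Step 3 — Fn = 10.92 / 29.597855 ≈ 0.36895 (5 s.f.)

0.36895


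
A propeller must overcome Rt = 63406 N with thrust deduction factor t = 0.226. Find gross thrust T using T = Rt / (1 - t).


Formula: T = Rt / (1 - t)
Step 1 — (1 - t) = 1 - 0.226 = 0.774
Step 2 — T = 63406 / 0.774 ≈ 81920 N (5 s.f.)

81920 N


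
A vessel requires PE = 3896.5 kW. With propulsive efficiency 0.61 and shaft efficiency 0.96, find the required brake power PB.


Formula: PB = PE / (eta_D * eta_S)
Step 1 — combined efficiency = eta_D * eta_S = 0.61 * 0.96 = 0.5856
Step 2 — PB = 3896.5 / 0.5856 ≈ 6653.9 kW (5 s.f.)

6653.9 kW


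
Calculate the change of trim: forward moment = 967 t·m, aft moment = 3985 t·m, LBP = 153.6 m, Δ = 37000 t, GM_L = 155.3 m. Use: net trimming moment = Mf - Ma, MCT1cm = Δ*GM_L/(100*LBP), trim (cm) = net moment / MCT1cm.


Formula: net trimming moment = Mf - Ma; MCT1cm = Δ*GM_L/(100*LBP); trim = net moment / MCT1cm
Step 1 — net trimming moment = 967 - 3985 = -3018 t·m
Step 2 — MCT1cm = 37000 * 155.3 / (100 * 153.6) = 374.0951 t·m/cm
Step 3 — trim = -3018 / 374.0951 ≈ -8.0675 cm (5 s.f.)

-8.0675 cm


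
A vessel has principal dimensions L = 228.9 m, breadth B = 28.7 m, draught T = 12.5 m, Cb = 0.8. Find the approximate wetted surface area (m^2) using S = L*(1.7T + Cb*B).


Formula: S = 1.7*L*T + V/T with V = Cb*L*B*T, i.e. S = L * (1.7*T + Cb*B)
Step 1 — 1.7*T = 1.7 * 12.5 = 21.25 m
Step 2 — Cb*B = 0.8 * 28.7 = 22.96 m
Step 3 — 1.7*T + Cb*B = 21.25 + 22.96 = 44.21 m
Step 4 — S = 228.9 * 44.21 ≈ 10120 m^2 (5 s.f.)

10120 m^2


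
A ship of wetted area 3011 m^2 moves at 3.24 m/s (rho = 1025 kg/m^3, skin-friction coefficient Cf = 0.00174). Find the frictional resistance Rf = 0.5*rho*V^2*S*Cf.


Formula: Rf = 0.5 * rho * V^2 * S * Cf
Step 1 — V^2 = 3.24^2 = 10.4976
Step 2 — 0.5 * rho * V^2 = 0.5 * 1025 * 10.4976 = 5380.02
Step 3 — Rf = 5380.02 * 3011 * 0.00174 ≈ 28187 N (5 s.f.)

28187 N


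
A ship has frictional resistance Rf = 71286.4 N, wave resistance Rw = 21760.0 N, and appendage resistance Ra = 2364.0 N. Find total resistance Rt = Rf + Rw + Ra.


Formula: Rt = Rf + Rw + Ra
Substituting: Rt = 71286.4 + 21760.0 + 2364.0
Result: Rt = 95410.4 N

95410.4 N


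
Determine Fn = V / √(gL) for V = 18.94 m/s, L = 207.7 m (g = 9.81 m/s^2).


Formula: Fn = V / sqrt(g * L)
Step 1 — g * L = 9.81 * 207.7 = 2037.537
Step 2 — sqrt(g * L) = sqrt(2037.537) = 45.139085
Step 3 — Fn = 18.94 / 45.139085 ≈ 0.41959 (5 s.f.)

0.41959


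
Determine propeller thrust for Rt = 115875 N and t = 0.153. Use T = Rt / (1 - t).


Formula: T = Rt / (1 - t)
Step 1 — (1 - t) = 1 - 0.153 = 0.847
Step 2 — T = 115875 / 0.847 ≈ 136810 N (5 s.f.)

136810 N


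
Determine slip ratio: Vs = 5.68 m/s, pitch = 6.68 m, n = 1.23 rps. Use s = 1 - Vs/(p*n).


Formula: s = 1 - Vs / (p * n)
Step 1 — p * n = 6.68 * 1.23 = 8.2164
Step 2 — Vs / (p*n) = 5.68 / 8.2164 = 0.6913 (6 d.p.)
Step 3 — s = 1 - 0.6913 = 0.3087

0.3087


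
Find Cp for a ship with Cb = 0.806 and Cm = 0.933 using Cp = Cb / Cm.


Formula: Cp = Cb / Cm
Substituting: Cp = 0.806 / 0.933
Result: Cp ≈ 0.86388 (5 s.f.)

0.86388


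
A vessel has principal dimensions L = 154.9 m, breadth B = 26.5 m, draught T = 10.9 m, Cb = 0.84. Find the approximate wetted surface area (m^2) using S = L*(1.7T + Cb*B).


Formula: S = 1.7*L*T + V/T with V = Cb*L*B*T, i.e. S = L * (1.7*T + Cb*B)
Step 1 — 1.7*T = 1.7 * 10.9 = 18.53 m
Step 2 — Cb*B = 0.84 * 26.5 = 22.26 m
Step 3 — 1.7*T + Cb*B = 18.53 + 22.26 = 40.79 m
Step 4 — S = 154.9 * 40.79 ≈ 6318.4 m^2 (5 s.f.)

6318.4 m^2


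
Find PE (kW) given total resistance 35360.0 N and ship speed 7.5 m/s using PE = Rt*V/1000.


Formula: PE = Rt * V / 1000 (kW)
Step 1 — PE (W) = 35360.0 * 7.5 = 265200.0 W
Step 2 — PE (kW) = 265200.0 / 1000 ≈ 265.20 kW (5 s.f.)

265.20 kW


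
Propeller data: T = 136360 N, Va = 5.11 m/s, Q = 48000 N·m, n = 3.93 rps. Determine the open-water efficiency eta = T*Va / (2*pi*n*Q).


Formula: eta = T * Va / (2 * pi * n * Q)
Step 1 — numerator = T * Va = 136360 * 5.11 = 696799.6
Step 2 — 2 * pi * n = 2 * pi * 3.93 = 24.692918
Step 3 — denominator = 24.692918 * 48000 = 1185260.06
Step 4 — eta = 696799.6 / 1185260.06 ≈ 0.58789 (5 s.f.)

0.58789


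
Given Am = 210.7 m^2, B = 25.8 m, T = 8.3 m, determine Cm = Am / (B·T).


Formula: Cm = Am / (B * T)
Step 1 — B * T = 25.8 * 8.3 = 214.14 m^2
Step 2 — Cm = 210.7 / 214.14 ≈ 0.98394 (5 s.f.)

0.98394


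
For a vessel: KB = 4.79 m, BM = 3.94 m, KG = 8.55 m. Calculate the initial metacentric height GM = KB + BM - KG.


Formula: GM = KB + BM - KG
Step 1 — KM = KB + BM = 4.79 + 3.94 = 8.73 m
Step 2 — GM = KM - KG = 8.73 - 8.55 = 0.18 m

0.18 m


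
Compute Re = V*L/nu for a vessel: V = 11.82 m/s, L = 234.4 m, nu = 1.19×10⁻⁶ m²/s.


Formula: Re = V * L / nu
Step 1 — V * L = 11.82 * 234.4 = 2770.608 m^2/s
Step 2 — Re = 2770.608 / 1.19e-6 = 2.33e+09

2.33e+09


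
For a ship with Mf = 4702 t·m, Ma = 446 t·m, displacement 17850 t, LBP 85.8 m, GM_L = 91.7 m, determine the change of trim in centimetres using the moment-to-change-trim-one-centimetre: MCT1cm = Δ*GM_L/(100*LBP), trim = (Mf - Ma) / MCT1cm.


Formula: net trimming moment = Mf - Ma; MCT1cm = Δ*GM_L/(100*LBP); trim = net moment / MCT1cm
Step 1 — net trimming moment = 4702 - 446 = 4256 t·m
Step 2 — MCT1cm = 17850 * 91.7 / (100 * 85.8) = 190.7745 t·m/cm
Step 3 — trim = 4256 / 190.7745 ≈ 22.309 cm (5 s.f.)

22.309 cm


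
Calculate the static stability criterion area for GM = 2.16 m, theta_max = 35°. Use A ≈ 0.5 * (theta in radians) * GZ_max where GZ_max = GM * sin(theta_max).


Formula: GZ_max = GM * sin(theta); Area = 0.5 * theta_rad * GZ_max
Step 1 — GZ_max = 2.16 * sin(35°) = 2.16 * 0.573576 = 1.238924 m
Step 2 — theta_rad = 35 * pi/180 = 0.610865 rad
Step 3 — Area = 0.5 * 0.610865 * 1.238924 ≈ 0.37841 m·rad (5 s.f.)

0.37841 m·rad


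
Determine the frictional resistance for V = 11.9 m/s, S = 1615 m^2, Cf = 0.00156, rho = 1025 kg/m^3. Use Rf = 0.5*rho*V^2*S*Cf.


Formula: Rf = 0.5 * rho * V^2 * S * Cf
Step 1 — V^2 = 11.9^2 = 141.61
Step 2 — 0.5 * rho * V^2 = 0.5 * 1025 * 141.61 = 72575.125
Step 3 — Rf = 72575.125 * 1615 * 0.00156 ≈ 182850 N (5 s.f.)

182850 N


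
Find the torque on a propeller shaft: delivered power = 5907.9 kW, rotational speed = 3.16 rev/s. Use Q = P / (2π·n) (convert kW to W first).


Formula: Q = P_W / (2 * pi * n)
Step 1 — P_W = 5907.9 kW * 1000 = 5907900.0 W
Step 2 — 2 * pi * n = 2 * pi * 3.16 = 19.854866
Step 3 — Q = 5907900.0 / 19.854866 ≈ 297550 N·m (5 s.f.)

297550 N·m


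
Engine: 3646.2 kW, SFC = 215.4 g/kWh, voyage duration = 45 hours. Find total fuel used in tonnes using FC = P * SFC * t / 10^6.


Formula: FC (tonnes) = P * SFC * t / 1,000,000
Step 1 — P * SFC * t = 3646.2 * 215.4 * 45 = 35342616.6 g
Step 2 — FC (tonnes) = 35342616.6 / 1,000,000 ≈ 35.343 tonnes (5 s.f.)

35.343 tonnes


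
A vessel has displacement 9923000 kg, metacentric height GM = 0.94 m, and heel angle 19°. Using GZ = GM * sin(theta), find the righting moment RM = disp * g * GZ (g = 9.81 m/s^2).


Formula: GZ = GM * sin(theta); RM = disp * g * GZ
Step 1 — GZ = 0.94 * sin(19°) = 0.94 * 0.325568 = 0.306034 m
Step 2 — RM = 9923000 * 9.81 * 0.306034 ≈ 29791000 N·m (5 s.f.)

29791000 N·m


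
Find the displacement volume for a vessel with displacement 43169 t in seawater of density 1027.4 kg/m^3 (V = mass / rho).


Formula: V = mass / rho
Step 1 — convert tonnes to kg: 43169 t * 1000 = 43169000 kg
Step 2 — V = 43169000 / 1027.4 ≈ 42018 m^3 (5 s.f.)

42018 m^3


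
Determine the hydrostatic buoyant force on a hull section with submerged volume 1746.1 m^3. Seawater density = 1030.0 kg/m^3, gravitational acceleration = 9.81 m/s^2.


Formula: Fb = rho * g * V
Substituting: Fb = 1030.0 * 9.81 * 1746.1
Intermediate: 1030.0 * 9.81 = 10104.3
Result: Fb = 10104.3 * 1746.1 ≈ 17643000 N (5 s.f.)

17643000 N


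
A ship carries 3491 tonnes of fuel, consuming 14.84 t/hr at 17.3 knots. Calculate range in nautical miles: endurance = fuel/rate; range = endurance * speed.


Formula: endurance = fuel / rate; range = endurance * speed
Step 1 — endurance = 3491 / 14.84 = 235.2426 hours
Step 2 — range = 235.2426 * 17.3 ≈ 4069.7 nautical miles (5 s.f.)

4069.7 NM


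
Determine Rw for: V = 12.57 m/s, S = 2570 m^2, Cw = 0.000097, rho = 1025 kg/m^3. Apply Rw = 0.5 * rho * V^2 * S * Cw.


Formula: Rw = 0.5 * rho * V^2 * S * Cw
Step 1 — V^2 = 12.57^2 = 158.0049
Step 2 — 0.5 * rho * V^2 = 0.5 * 1025 * 158.0049 = 80977.51125
Step 3 — Rw = 80977.51125 * 2570 * 0.000097 ≈ 20187 N (5 s.f.)

20187 N


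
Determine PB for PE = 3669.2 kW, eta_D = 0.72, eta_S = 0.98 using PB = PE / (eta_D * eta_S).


Formula: PB = PE / (eta_D * eta_S)
Step 1 — combined efficiency = eta_D * eta_S = 0.72 * 0.98 = 0.7056
Step 2 — PB = 3669.2 / 0.7056 ≈ 5200.1 kW (5 s.f.)

5200.1 kW


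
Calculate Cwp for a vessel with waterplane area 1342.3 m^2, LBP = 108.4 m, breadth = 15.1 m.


Formula: Cwp = Aw / (L * B)
Step 1 — L * B = 108.4 * 15.1 = 1636.84 m^2
Step 2 — Cwp = 1342.3 / 1636.84 ≈ 0.82006 (5 s.f.)

0.82006


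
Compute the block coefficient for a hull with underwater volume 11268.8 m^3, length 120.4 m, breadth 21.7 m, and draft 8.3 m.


Formula: Cb = V / (L * B * T)
Step 1 — L * B * T = 120.4 * 21.7 * 8.3 = 21685.244 m^3
Step 2 — Cb = 11268.8 / 21685.244 ≈ 0.51965 (5 s.f.)

0.51965


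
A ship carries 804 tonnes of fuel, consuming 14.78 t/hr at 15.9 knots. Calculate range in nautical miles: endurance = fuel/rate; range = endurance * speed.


Formula: endurance = fuel / rate; range = endurance * speed
Step 1 — endurance = 804 / 14.78 = 54.3978 hours
Step 2 — range = 54.3978 * 15.9 ≈ 864.93 nautical miles (5 s.f.)

864.93 NM


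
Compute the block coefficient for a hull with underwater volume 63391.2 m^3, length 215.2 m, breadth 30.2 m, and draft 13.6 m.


Formula: Cb = V / (L * B * T)
Step 1 — L * B * T = 215.2 * 30.2 * 13.6 = 88386.944 m^3
Step 2 — Cb = 63391.2 / 88386.944 ≈ 0.71720 (5 s.f.)

0.71720


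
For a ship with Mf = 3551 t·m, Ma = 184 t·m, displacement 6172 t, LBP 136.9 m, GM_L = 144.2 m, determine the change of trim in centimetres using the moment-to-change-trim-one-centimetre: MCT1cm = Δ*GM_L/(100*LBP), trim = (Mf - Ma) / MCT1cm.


Formula: net trimming moment = Mf - Ma; MCT1cm = Δ*GM_L/(100*LBP); trim = net moment / MCT1cm
Step 1 — net trimming moment = 3551 - 184 = 3367 t·m
Step 2 — MCT1cm = 6172 * 144.2 / (100 * 136.9) = 65.0111 t·m/cm
Step 3 — trim = 3367 / 65.0111 ≈ 51.791 cm (5 s.f.)

51.791 cm


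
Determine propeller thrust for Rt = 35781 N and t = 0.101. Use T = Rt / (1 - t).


Formula: T = Rt / (1 - t)
Step 1 — (1 - t) = 1 - 0.101 = 0.899
Step 2 — T = 35781 / 0.899 ≈ 39801 N (5 s.f.)

39801 N


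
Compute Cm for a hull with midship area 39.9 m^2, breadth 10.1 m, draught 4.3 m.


Formula: Cm = Am / (B * T)
Step 1 — B * T = 10.1 * 4.3 = 43.43 m^2
Step 2 — Cm = 39.9 / 43.43 ≈ 0.91872 (5 s.f.)

0.91872


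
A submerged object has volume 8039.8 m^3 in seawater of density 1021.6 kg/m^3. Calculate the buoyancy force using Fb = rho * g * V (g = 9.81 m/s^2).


Formula: Fb = rho * g * V
Substituting: Fb = 1021.6 * 9.81 * 8039.8
Intermediate: 1021.6 * 9.81 = 10021.896
Result: Fb = 10021.896 * 8039.8 ≈ 80574000 N (5 s.f.)

80574000 N


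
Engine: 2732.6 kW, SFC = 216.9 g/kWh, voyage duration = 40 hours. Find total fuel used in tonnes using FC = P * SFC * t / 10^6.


Formula: FC (tonnes) = P * SFC * t / 1,000,000
Step 1 — P * SFC * t = 2732.6 * 216.9 * 40 = 23708037.6 g
Step 2 — FC (tonnes) = 23708037.6 / 1,000,000 ≈ 23.708 tonnes (5 s.f.)

23.708 tonnes


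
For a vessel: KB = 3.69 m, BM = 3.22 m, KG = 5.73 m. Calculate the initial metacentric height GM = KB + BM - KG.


Formula: GM = KB + BM - KG
Step 1 — KM = KB + BM = 3.69 + 3.22 = 6.91 m
Step 2 — GM = KM - KG = 6.91 - 5.73 = 1.18 m

1.18 m


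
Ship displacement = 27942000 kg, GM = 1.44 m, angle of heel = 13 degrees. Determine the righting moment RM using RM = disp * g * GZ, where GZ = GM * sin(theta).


Formula: GZ = GM * sin(theta); RM = disp * g * GZ
Step 1 — GZ = 1.44 * sin(13°) = 1.44 * 0.224951 = 0.323929 m
Step 2 — RM = 27942000 * 9.81 * 0.323929 ≈ 88793000 N·m (5 s.f.)

88793000 N·m


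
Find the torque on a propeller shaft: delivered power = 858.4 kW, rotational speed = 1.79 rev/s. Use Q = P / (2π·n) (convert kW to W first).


Formula: Q = P_W / (2 * pi * n)
Step 1 — P_W = 858.4 kW * 1000 = 858400.0 W
Step 2 — 2 * pi * n = 2 * pi * 1.79 = 11.246902
Step 3 — Q = 858400.0 / 11.246902 ≈ 76323 N·m (5 s.f.)

76323 N·m


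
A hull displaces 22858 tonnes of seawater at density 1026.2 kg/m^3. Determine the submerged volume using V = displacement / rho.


Formula: V = mass / rho
Step 1 — convert tonnes to kg: 22858 t * 1000 = 22858000 kg
Step 2 — V = 22858000 / 1026.2 ≈ 22274 m^3 (5 s.f.)

22274 m^3


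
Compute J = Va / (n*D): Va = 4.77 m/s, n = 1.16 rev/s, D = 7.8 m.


Formula: J = Va / (n * D)
Step 1 — n * D = 1.16 * 7.8 = 9.048
Step 2 — J = 4.77 / 9.048 ≈ 0.52719 (5 s.f.)

0.52719


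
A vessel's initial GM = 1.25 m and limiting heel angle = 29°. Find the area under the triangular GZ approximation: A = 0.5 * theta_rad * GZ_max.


Formula: GZ_max = GM * sin(theta); Area = 0.5 * theta_rad * GZ_max
Step 1 — GZ_max = 1.25 * sin(29°) = 1.25 * 0.48481 = 0.606013 m
Step 2 — theta_rad = 29 * pi/180 = 0.506145 rad
Step 3 — Area = 0.5 * 0.506145 * 0.606013 ≈ 0.15337 m·rad (5 s.f.)

0.15337 m·rad


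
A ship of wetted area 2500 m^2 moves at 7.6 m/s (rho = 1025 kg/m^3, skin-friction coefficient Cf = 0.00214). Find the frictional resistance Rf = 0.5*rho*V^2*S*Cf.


Formula: Rf = 0.5 * rho * V^2 * S * Cf
Step 1 — V^2 = 7.6^2 = 57.76
Step 2 — 0.5 * rho * V^2 = 0.5 * 1025 * 57.76 = 29602.0
Step 3 — Rf = 29602.0 * 2500 * 0.00214 ≈ 158370 N (5 s.f.)

158370 N


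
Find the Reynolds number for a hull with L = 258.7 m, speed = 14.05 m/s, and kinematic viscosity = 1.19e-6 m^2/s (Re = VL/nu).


Formula: Re = V * L / nu
Step 1 — V * L = 14.05 * 258.7 = 3634.735 m^2/s
Step 2 — Re = 3634.735 / 1.19e-6 = 3.05e+09

3.05e+09


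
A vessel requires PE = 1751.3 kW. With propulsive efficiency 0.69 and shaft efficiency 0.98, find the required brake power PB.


Formula: PB = PE / (eta_D * eta_S)
Step 1 — combined efficiency = eta_D * eta_S = 0.69 * 0.98 = 0.6762
Step 2 — PB = 1751.3 / 0.6762 ≈ 2589.9 kW (5 s.f.)

2589.9 kW


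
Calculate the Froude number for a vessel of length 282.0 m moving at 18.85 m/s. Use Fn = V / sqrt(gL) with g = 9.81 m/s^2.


Formula: Fn = V / sqrt(g * L)
Step 1 — g * L = 9.81 * 282.0 = 2766.42
Step 2 — sqrt(g * L) = sqrt(2766.42) = 52.596768
Step 3 — Fn = 18.85 / 52.596768 ≈ 0.35839 (5 s.f.)

0.35839


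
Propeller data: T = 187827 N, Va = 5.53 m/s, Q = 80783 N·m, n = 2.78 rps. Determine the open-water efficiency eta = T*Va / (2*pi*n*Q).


Formula: eta = T * Va / (2 * pi * n * Q)
Step 1 — numerator = T * Va = 187827 * 5.53 = 1038683.31
Step 2 — 2 * pi * n = 2 * pi * 2.78 = 17.467255
Step 3 — denominator = 17.467255 * 80783 = 1411057.26
Step 4 — eta = 1038683.31 / 1411057.26 ≈ 0.73610 (5 s.f.)

0.73610


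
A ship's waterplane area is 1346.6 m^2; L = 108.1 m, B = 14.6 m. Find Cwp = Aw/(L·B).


Formula: Cwp = Aw / (L * B)
Step 1 — L * B = 108.1 * 14.6 = 1578.26 m^2
Step 2 — Cwp = 1346.6 / 1578.26 ≈ 0.85322 (5 s.f.)

0.85322


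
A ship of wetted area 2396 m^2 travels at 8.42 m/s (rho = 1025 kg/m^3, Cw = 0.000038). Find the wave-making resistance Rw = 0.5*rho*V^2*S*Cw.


Formula: Rw = 0.5 * rho * V^2 * S * Cw
Step 1 — V^2 = 8.42^2 = 70.8964
Step 2 — 0.5 * rho * V^2 = 0.5 * 1025 * 70.8964 = 36334.405
Step 3 — Rw = 36334.405 * 2396 * 0.000038 ≈ 3308.2 N (5 s.f.)

3308.2 N


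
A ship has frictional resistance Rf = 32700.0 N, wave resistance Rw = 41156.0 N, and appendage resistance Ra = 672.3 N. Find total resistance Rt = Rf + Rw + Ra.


Formula: Rt = Rf + Rw + Ra
Substituting: Rt = 32700.0 + 41156.0 + 672.3
Result: Rt = 74528.3 N

74528.3 N


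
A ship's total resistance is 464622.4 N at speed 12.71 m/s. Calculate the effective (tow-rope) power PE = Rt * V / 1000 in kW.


Formula: PE = Rt * V / 1000 (kW)
Step 1 — PE (W) = 464622.4 * 12.71 = 5905350.704 W
Step 2 — PE (kW) = 5905350.704 / 1000 ≈ 5905.4 kW (5 s.f.)

5905.4 kW


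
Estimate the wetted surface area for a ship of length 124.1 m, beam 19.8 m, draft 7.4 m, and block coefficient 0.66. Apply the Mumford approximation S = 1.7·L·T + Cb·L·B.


Formula: S = 1.7*L*T + V/T with V = Cb*L*B*T, i.e. S = L * (1.7*T + Cb*B)
Step 1 — 1.7*T = 1.7 * 7.4 = 12.58 m
Step 2 — Cb*B = 0.66 * 19.8 = 13.068 m
Step 3 — 1.7*T + Cb*B = 12.58 + 13.068 = 25.648 m
Step 4 — S = 124.1 * 25.648 ≈ 3182.9 m^2 (5 s.f.)

3182.9 m^2


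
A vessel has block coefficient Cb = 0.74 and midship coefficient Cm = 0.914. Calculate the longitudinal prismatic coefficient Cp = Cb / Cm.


Formula: Cp = Cb / Cm
Substituting: Cp = 0.74 / 0.914
Result: Cp ≈ 0.80963 (5 s.f.)

0.80963


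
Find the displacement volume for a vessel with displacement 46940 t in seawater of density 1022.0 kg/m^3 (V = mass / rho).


Formula: V = mass / rho
Step 1 — convert tonnes to kg: 46940 t * 1000 = 46940000 kg
Step 2 — V = 46940000 / 1022.0 ≈ 45930 m^3 (5 s.f.)

45930 m^3


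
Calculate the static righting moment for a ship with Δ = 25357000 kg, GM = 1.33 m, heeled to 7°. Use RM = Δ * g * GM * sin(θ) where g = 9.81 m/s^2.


Formula: GZ = GM * sin(theta); RM = disp * g * GZ
Step 1 — GZ = 1.33 * sin(7°) = 1.33 * 0.121869 = 0.162086 m
Step 2 — RM = 25357000 * 9.81 * 0.162086 ≈ 40319000 N·m (5 s.f.)

40319000 N·m


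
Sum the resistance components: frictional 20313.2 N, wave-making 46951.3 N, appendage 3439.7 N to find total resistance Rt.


Formula: Rt = Rf + Rw + Ra
Substituting: Rt = 20313.2 + 46951.3 + 3439.7
Result: Rt = 70704.2 N

70704.2 N


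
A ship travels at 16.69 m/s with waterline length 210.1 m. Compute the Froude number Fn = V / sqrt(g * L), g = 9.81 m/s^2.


Formula: Fn = V / sqrt(g * L)
Step 1 — g * L = 9.81 * 210.1 = 2061.081
Step 2 — sqrt(g * L) = sqrt(2061.081) = 45.39913
Step 3 — Fn = 16.69 / 45.39913 ≈ 0.36763 (5 s.f.)

0.36763


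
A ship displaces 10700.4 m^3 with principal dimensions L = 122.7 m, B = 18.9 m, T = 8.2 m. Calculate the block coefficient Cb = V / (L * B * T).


Formula: Cb = V / (L * B * T)
Step 1 — L * B * T = 122.7 * 18.9 * 8.2 = 19016.046 m^3
Step 2 — Cb = 10700.4 / 19016.046 ≈ 0.56270 (5 s.f.)

0.56270


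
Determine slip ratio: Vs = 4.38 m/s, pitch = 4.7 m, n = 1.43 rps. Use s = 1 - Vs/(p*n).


Formula: s = 1 - Vs / (p * n)
Step 1 — p * n = 4.7 * 1.43 = 6.721
Step 2 — Vs / (p*n) = 4.38 / 6.721 = 0.651689 (6 d.p.)
Step 3 — s = 1 - 0.651689 = 0.348311

0.348311


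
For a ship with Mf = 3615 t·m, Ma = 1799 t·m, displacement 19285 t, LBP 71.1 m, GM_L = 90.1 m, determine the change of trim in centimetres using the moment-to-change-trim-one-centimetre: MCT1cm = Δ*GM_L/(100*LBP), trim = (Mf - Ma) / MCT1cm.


Formula: net trimming moment = Mf - Ma; MCT1cm = Δ*GM_L/(100*LBP); trim = net moment / MCT1cm
Step 1 — net trimming moment = 3615 - 1799 = 1816 t·m
Step 2 — MCT1cm = 19285 * 90.1 / (100 * 71.1) = 244.3852 t·m/cm
Step 3 — trim = 1816 / 244.3852 ≈ 7.4309 cm (5 s.f.)

7.4309 cm


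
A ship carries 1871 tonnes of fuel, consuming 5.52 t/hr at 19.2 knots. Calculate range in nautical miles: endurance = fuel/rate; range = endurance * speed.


Formula: endurance = fuel / rate; range = endurance * speed
Step 1 — endurance = 1871 / 5.52 = 338.9493 hours
Step 2 — range = 338.9493 * 19.2 ≈ 6507.8 nautical miles (5 s.f.)

6507.8 NM


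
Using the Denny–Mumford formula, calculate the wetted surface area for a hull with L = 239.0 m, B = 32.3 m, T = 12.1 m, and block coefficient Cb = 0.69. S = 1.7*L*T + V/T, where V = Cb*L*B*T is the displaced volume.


Formula: S = 1.7*L*T + V/T with V = Cb*L*B*T, i.e. S = L * (1.7*T + Cb*B)
Step 1 — 1.7*T = 1.7 * 12.1 = 20.57 m
Step 2 — Cb*B = 0.69 * 32.3 = 22.287 m
Step 3 — 1.7*T + Cb*B = 20.57 + 22.287 = 42.857 m
Step 4 — S = 239.0 * 42.857 ≈ 10243 m^2 (5 s.f.)

10243 m^2


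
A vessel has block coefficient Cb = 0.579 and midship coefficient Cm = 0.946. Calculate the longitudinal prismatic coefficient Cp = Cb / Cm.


Formula: Cp = Cb / Cm
Substituting: Cp = 0.579 / 0.946
Result: Cp ≈ 0.61205 (5 s.f.)

0.61205


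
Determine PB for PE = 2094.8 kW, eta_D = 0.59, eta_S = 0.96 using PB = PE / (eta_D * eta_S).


Formula: PB = PE / (eta_D * eta_S)
Step 1 — combined efficiency = eta_D * eta_S = 0.59 * 0.96 = 0.5664
Step 2 — PB = 2094.8 / 0.5664 ≈ 3698.4 kW (5 s.f.)

3698.4 kW


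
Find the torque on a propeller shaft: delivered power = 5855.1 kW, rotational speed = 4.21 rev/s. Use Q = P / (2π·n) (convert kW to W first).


Formula: Q = P_W / (2 * pi * n)
Step 1 — P_W = 5855.1 kW * 1000 = 5855100.0 W
Step 2 — 2 * pi * n = 2 * pi * 4.21 = 26.45221
Step 3 — Q = 5855100.0 / 26.45221 ≈ 221350 N·m (5 s.f.)

221350 N·m


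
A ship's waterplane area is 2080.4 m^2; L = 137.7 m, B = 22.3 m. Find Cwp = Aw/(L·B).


Formula: Cwp = Aw / (L * B)
Step 1 — L * B = 137.7 * 22.3 = 3070.71 m^2
Step 2 — Cwp = 2080.4 / 3070.71 ≈ 0.67750 (5 s.f.)

0.67750


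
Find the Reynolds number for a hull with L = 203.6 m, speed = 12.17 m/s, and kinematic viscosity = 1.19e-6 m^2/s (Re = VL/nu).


Formula: Re = V * L / nu
Step 1 — V * L = 12.17 * 203.6 = 2477.812 m^2/s
Step 2 — Re = 2477.812 / 1.19e-6 = 2.08e+09

2.08e+09


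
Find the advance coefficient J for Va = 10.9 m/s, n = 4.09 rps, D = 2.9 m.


Formula: J = Va / (n * D)
Step 1 — n * D = 4.09 * 2.9 = 11.861
Step 2 — J = 10.9 / 11.861 ≈ 0.91898 (5 s.f.)

0.91898


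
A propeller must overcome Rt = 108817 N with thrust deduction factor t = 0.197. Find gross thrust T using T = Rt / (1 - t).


Formula: T = Rt / (1 - t)
Step 1 — (1 - t) = 1 - 0.197 = 0.803
Step 2 — T = 108817 / 0.803 ≈ 135510 N (5 s.f.)

135510 N


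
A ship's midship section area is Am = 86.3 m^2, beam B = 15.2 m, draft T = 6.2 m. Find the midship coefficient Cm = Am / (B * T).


Formula: Cm = Am / (B * T)
Step 1 — B * T = 15.2 * 6.2 = 94.24 m^2
Step 2 — Cm = 86.3 / 94.24 ≈ 0.91575 (5 s.f.)

0.91575


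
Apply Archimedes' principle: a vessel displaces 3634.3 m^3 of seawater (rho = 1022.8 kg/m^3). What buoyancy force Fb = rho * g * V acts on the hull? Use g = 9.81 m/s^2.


Formula: Fb = rho * g * V
Substituting: Fb = 1022.8 * 9.81 * 3634.3
Intermediate: 1022.8 * 9.81 = 10033.668
Result: Fb = 10033.668 * 3634.3 ≈ 36465000 N (5 s.f.)

36465000 N


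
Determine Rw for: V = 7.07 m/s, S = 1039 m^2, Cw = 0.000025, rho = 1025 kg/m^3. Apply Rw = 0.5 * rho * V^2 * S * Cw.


Formula: Rw = 0.5 * rho * V^2 * S * Cw
Step 1 — V^2 = 7.07^2 = 49.9849
Step 2 — 0.5 * rho * V^2 = 0.5 * 1025 * 49.9849 = 25617.26125
Step 3 — Rw = 25617.26125 * 1039 * 0.000025 ≈ 665.41 N (5 s.f.)

665.41 N


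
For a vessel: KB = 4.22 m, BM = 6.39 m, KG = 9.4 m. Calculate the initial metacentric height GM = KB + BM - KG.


Formula: GM = KB + BM - KG
Step 1 — KM = KB + BM = 4.22 + 6.39 = 10.61 m
Step 2 — GM = KM - KG = 10.61 - 9.4 = 1.21 m

1.21 m


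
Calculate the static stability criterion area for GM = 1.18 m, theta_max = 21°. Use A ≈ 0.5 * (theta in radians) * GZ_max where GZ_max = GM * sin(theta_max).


Formula: GZ_max = GM * sin(theta); Area = 0.5 * theta_rad * GZ_max
Step 1 — GZ_max = 1.18 * sin(21°) = 1.18 * 0.358368 = 0.422874 m
Step 2 — theta_rad = 21 * pi/180 = 0.366519 rad
Step 3 — Area = 0.5 * 0.366519 * 0.422874 ≈ 0.077496 m·rad (5 s.f.)

0.077496 m·rad


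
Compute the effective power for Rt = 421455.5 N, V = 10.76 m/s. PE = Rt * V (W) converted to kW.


Formula: PE = Rt * V / 1000 (kW)
Step 1 — PE (W) = 421455.5 * 10.76 = 4534861.18 W
Step 2 — PE (kW) = 4534861.18 / 1000 ≈ 4534.9 kW (5 s.f.)

4534.9 kW


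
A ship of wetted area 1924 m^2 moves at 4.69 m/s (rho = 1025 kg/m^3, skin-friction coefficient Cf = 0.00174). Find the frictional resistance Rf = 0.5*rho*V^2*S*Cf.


Formula: Rf = 0.5 * rho * V^2 * S * Cf
Step 1 — V^2 = 4.69^2 = 21.9961
Step 2 — 0.5 * rho * V^2 = 0.5 * 1025 * 21.9961 = 11273.00125
Step 3 — Rf = 11273.00125 * 1924 * 0.00174 ≈ 37739 N (5 s.f.)

37739 N


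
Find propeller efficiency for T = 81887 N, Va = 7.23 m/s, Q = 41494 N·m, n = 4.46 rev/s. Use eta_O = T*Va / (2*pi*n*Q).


Formula: eta = T * Va / (2 * pi * n * Q)
Step 1 — numerator = T * Va = 81887 * 7.23 = 592043.01
Step 2 — 2 * pi * n = 2 * pi * 4.46 = 28.023006
Step 3 — denominator = 28.023006 * 41494 = 1162786.61
Step 4 — eta = 592043.01 / 1162786.61 ≈ 0.50916 (5 s.f.)

0.50916


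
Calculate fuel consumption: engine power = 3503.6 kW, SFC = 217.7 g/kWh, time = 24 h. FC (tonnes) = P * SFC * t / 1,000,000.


Formula: FC (tonnes) = P * SFC * t / 1,000,000
Step 1 — P * SFC * t = 3503.6 * 217.7 * 24 = 18305609.28 g
Step 2 — FC (tonnes) = 18305609.28 / 1,000,000 ≈ 18.306 tonnes (5 s.f.)

18.306 tonnes


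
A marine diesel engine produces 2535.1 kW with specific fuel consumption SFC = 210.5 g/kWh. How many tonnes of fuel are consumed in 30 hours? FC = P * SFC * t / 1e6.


Formula: FC (tonnes) = P * SFC * t / 1,000,000
Step 1 — P * SFC * t = 2535.1 * 210.5 * 30 = 16009156.5 g
Step 2 — FC (tonnes) = 16009156.5 / 1,000,000 ≈ 16.009 tonnes (5 s.f.)

16.009 tonnes


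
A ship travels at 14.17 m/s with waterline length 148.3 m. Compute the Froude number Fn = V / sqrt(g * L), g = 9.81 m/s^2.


Formula: Fn = V / sqrt(g * L)
Step 1 — g * L = 9.81 * 148.3 = 1454.823
Step 2 — sqrt(g * L) = sqrt(1454.823) = 38.142142
Step 3 — Fn = 14.17 / 38.142142 ≈ 0.37151 (5 s.f.)

0.37151


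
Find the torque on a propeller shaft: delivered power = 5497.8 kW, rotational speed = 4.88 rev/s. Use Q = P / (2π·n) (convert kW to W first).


Formula: Q = P_W / (2 * pi * n)
Step 1 — P_W = 5497.8 kW * 1000 = 5497800.0 W
Step 2 — 2 * pi * n = 2 * pi * 4.88 = 30.661944
Step 3 — Q = 5497800.0 / 30.661944 ≈ 179300 N·m (5 s.f.)

179300 N·m


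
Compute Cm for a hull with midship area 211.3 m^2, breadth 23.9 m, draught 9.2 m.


Formula: Cm = Am / (B * T)
Step 1 — B * T = 23.9 * 9.2 = 219.88 m^2
Step 2 — Cm = 211.3 / 219.88 ≈ 0.96098 (5 s.f.)

0.96098


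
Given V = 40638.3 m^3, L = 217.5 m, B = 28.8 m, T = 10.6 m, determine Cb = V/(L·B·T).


Formula: Cb = V / (L * B * T)
Step 1 — L * B * T = 217.5 * 28.8 * 10.6 = 66398.4 m^3
Step 2 — Cb = 40638.3 / 66398.4 ≈ 0.61204 (5 s.f.)

0.61204


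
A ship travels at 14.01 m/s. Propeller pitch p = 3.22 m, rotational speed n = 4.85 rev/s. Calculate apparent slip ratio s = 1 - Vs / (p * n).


Formula: s = 1 - Vs / (p * n)
Step 1 — p * n = 3.22 * 4.85 = 15.617
Step 2 — Vs / (p*n) = 14.01 / 15.617 = 0.897099 (6 d.p.)
Step 3 — s = 1 - 0.897099 = 0.102901

0.102901


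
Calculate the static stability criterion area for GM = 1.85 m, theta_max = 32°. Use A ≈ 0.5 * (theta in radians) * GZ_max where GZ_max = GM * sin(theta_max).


Formula: GZ_max = GM * sin(theta); Area = 0.5 * theta_rad * GZ_max
Step 1 — GZ_max = 1.85 * sin(32°) = 1.85 * 0.529919 = 0.98035 m
Step 2 — theta_rad = 32 * pi/180 = 0.558505 rad
Step 3 — Area = 0.5 * 0.558505 * 0.98035 ≈ 0.27377 m·rad (5 s.f.)

0.27377 m·rad


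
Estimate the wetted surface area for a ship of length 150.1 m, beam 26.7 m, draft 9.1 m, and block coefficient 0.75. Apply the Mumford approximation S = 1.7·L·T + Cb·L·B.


Formula: S = 1.7*L*T + V/T with V = Cb*L*B*T, i.e. S = L * (1.7*T + Cb*B)
Step 1 — 1.7*T = 1.7 * 9.1 = 15.47 m
Step 2 — Cb*B = 0.75 * 26.7 = 20.025 m
Step 3 — 1.7*T + Cb*B = 15.47 + 20.025 = 35.495 m
Step 4 — S = 150.1 * 35.495 ≈ 5327.8 m^2 (5 s.f.)

5327.8 m^2


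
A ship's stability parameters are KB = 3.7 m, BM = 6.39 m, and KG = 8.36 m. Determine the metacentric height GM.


Formula: GM = KB + BM - KG
Step 1 — KM = KB + BM = 3.7 + 6.39 = 10.09 m
Step 2 — GM = KM - KG = 10.09 - 8.36 = 1.73 m

1.73 m


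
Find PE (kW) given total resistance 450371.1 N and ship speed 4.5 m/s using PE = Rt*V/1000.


Formula: PE = Rt * V / 1000 (kW)
Step 1 — PE (W) = 450371.1 * 4.5 = 2026669.95 W
Step 2 — PE (kW) = 2026669.95 / 1000 ≈ 2026.7 kW (5 s.f.)

2026.7 kW


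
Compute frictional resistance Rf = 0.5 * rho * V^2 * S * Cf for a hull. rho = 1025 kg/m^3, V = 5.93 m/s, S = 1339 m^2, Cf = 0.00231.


Formula: Rf = 0.5 * rho * V^2 * S * Cf
Step 1 — V^2 = 5.93^2 = 35.1649
Step 2 — 0.5 * rho * V^2 = 0.5 * 1025 * 35.1649 = 18022.01125
Step 3 — Rf = 18022.01125 * 1339 * 0.00231 ≈ 55744 N (5 s.f.)

55744 N


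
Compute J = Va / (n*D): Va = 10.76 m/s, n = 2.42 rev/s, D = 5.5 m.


Formula: J = Va / (n * D)
Step 1 — n * D = 2.42 * 5.5 = 13.31
Step 2 — J = 10.76 / 13.31 ≈ 0.80841 (5 s.f.)

0.80841


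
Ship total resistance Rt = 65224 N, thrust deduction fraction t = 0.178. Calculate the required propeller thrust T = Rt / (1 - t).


Formula: T = Rt / (1 - t)
Step 1 — (1 - t) = 1 - 0.178 = 0.822
Step 2 — T = 65224 / 0.822 ≈ 79348 N (5 s.f.)

79348 N


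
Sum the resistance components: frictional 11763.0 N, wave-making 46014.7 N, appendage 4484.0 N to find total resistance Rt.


Formula: Rt = Rf + Rw + Ra
Substituting: Rt = 11763.0 + 46014.7 + 4484.0
Result: Rt = 62261.7 N

62261.7 N


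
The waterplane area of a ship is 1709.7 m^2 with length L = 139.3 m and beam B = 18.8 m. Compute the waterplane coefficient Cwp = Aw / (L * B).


Formula: Cwp = Aw / (L * B)
Step 1 — L * B = 139.3 * 18.8 = 2618.84 m^2
Step 2 — Cwp = 1709.7 / 2618.84 ≈ 0.65285 (5 s.f.)

0.65285


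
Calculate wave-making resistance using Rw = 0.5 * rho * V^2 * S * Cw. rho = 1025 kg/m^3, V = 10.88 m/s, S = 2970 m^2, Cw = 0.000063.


Formula: Rw = 0.5 * rho * V^2 * S * Cw
Step 1 — V^2 = 10.88^2 = 118.3744
Step 2 — 0.5 * rho * V^2 = 0.5 * 1025 * 118.3744 = 60666.88
Step 3 — Rw = 60666.88 * 2970 * 0.000063 ≈ 11351 N (5 s.f.)

11351 N


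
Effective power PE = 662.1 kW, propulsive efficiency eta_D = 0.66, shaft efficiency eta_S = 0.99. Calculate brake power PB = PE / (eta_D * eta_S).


Formula: PB = PE / (eta_D * eta_S)
Step 1 — combined efficiency = eta_D * eta_S = 0.66 * 0.99 = 0.6534
Step 2 — PB = 662.1 / 0.6534 ≈ 1013.3 kW (5 s.f.)

1013.3 kW


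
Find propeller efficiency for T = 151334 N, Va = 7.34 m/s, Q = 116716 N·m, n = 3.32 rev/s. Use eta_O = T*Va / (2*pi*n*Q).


Formula: eta = T * Va / (2 * pi * n * Q)
Step 1 — numerator = T * Va = 151334 * 7.34 = 1110791.56
Step 2 — 2 * pi * n = 2 * pi * 3.32 = 20.860175
Step 3 — denominator = 20.860175 * 116716 = 2434716.19
Step 4 — eta = 1110791.56 / 2434716.19 ≈ 0.45623 (5 s.f.)

0.45623


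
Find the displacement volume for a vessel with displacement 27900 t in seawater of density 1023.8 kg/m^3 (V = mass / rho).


Formula: V = mass / rho
Step 1 — convert tonnes to kg: 27900 t * 1000 = 27900000 kg
Step 2 — V = 27900000 / 1023.8 ≈ 27251 m^3 (5 s.f.)

27251 m^3


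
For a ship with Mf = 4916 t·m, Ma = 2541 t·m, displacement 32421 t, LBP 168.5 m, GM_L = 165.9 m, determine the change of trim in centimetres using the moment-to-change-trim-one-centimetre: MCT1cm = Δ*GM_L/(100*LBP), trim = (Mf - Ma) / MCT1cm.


Formula: net trimming moment = Mf - Ma; MCT1cm = Δ*GM_L/(100*LBP); trim = net moment / MCT1cm
Step 1 — net trimming moment = 4916 - 2541 = 2375 t·m
Step 2 — MCT1cm = 32421 * 165.9 / (100 * 168.5) = 319.2074 t·m/cm
Step 3 — trim = 2375 / 319.2074 ≈ 7.4403 cm (5 s.f.)

7.4403 cm
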